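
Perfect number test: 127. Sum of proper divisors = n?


Proper divisors of 127: 1
Sum = 1 = 1

No, 127 is not perfect (1 ≠ 127)


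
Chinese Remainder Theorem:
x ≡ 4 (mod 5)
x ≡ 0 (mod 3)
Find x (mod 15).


M = 5*3 = 15
M1 = M/5 = 3, M2 = M/3 = 5
M1^(-1) mod 5 = 2, M2^(-1) mod 3 = 2
x = 4*3*2 + 0*5*2 = 24
24 mod 15 = 9
Check: 9 mod 5 = 4 ✓, 9 mod 3 = 0 ✓

x ≡ 9 (mod 15)


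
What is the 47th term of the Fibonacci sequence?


Sequence: 1, 1, 2, 3, 5, 8, 13, 21, 34, 55, 89, 144, 233, 377, 610, 987, 1597, 2584, 4181, 6765, 10946, 17711, 28657, 46368, 75025, 121393, 196418, 317811, 514229, 832040, 1346269, 2178309, 3524578, 5702887, 9227465, 14930352, 24157817, 39088169, 63245986, 102334155, 165580141, 267914296, 433494437, 701408733, 1134903170, 1836311903, 2971215073
F(47) = 2971215073


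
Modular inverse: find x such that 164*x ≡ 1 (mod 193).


Use the extended Euclidean algorithm on (193, 164); each row r = 193*s + 164*t:
r=193, s=1, t=0
r=164, s=0, t=1
q=1: r=29, s=1, t=-1   [193*(1) + 164*(-1) = 29]
q=5: r=19, s=-5, t=6   [193*(-5) + 164*(6) = 19]
q=1: r=10, s=6, t=-7   [193*(6) + 164*(-7) = 10]
q=1: r=9, s=-11, t=13   [193*(-11) + 164*(13) = 9]
q=1: r=1, s=17, t=-20   [193*(17) + 164*(-20) = 1]
q=9: r=0, s=-164, t=193   [193*(-164) + 164*(193) = 0]
GCD = 1 with t = -20, so 164*(-20) ≡ 1 (mod 193)
Inverse = -20 mod 193 = 173
Check: 164 * 173 = 28372 ≡ 1 (mod 193)

164^(-1) ≡ 173 (mod 193)


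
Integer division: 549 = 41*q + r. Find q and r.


549 = 41 * 13 + 16
Check: 533 + 16 = 549

q = 13, r = 16


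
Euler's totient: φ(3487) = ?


3487 = 11 × 317
Prime factors: 11, 317
φ(3487) = 3487 × (1-1/11) × (1-1/317)
= 3487 × 10/11 × 316/317 = 3160

φ(3487) = 3160


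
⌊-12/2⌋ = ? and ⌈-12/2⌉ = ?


-12/2 = -6.0000
floor = -6
ceil = -6

floor = -6, ceil = -6


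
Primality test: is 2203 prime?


Check divisors up to sqrt(2203) = 46.9361
No divisors found.
2203 is prime.

Yes, 2203 is prime


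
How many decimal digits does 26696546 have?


26696546 has 8 digits in base 10
floor(log10(26696546)) + 1 = floor(7.4265) + 1 = 8

8 digits (base 10)


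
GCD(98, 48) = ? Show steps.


98 = 2 * 48 + 2
48 = 24 * 2 + 0
GCD = 2


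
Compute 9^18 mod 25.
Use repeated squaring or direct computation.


9^1 mod 25 = 9
9^2 mod 25 = 6
9^3 mod 25 = 4
9^4 mod 25 = 11
9^5 mod 25 = 24
9^6 mod 25 = 16
9^7 mod 25 = 19
9^8 mod 25 = 21
9^9 mod 25 = 14
9^10 mod 25 = 1
9^11 mod 25 = 9
9^12 mod 25 = 6
9^13 mod 25 = 4
9^14 mod 25 = 11
9^15 mod 25 = 24
9^16 mod 25 = 16
9^17 mod 25 = 19
9^18 mod 25 = 21


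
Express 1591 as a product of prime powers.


1591 / 37 = 43
43 / 43 = 1
1591 = 37 × 43


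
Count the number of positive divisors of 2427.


2427 = 3^1 × 809^1
d(2427) = (1+1) × (1+1) = 4

4 divisors


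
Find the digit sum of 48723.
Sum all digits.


4 + 8 + 7 + 2 + 3 = 24


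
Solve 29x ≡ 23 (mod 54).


GCD(29, 54) = 1, unique solution
a^(-1) mod 54 = 41
x = 41 * 23 mod 54 = 25

x ≡ 25 (mod 54)


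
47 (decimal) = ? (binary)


47 (base 10) = 47 (decimal)
47 (decimal) = 101111 (base 2)


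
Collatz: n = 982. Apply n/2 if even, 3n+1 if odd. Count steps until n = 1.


982 → 491 → 1474 → 737 → 2212 → 1106 → 553 → 1660 → 830 → 415 → 1246 → 623 → 1870 → 935 → 2806 → 1403 → 4210 → 2105 → 6316 → 3158 → 1579 → 4738 → 2369 → 7108 → 3554 → 1777 → 5332 → 2666 → 1333 → 4000 → 2000 → 1000 → 500 → 250 → 125 → 376 → 188 → 94 → 47 → 142 → 71 → 214 → 107 → 322 → 161 → 484 → 242 → 121 → 364 → 182 → 91 → 274 → 137 → 412 → 206 → 103 → 310 → 155 → 466 → 233 → 700 → 350 → 175 → 526 → 263 → 790 → 395 → 1186 → 593 → 1780 → 890 → 445 → 1336 → 668 → 334 → 167 → 502 → 251 → 754 → 377 → 1132 → 566 → 283 → 850 → 425 → 1276 → 638 → 319 → 958 → 479 → 1438 → 719 → 2158 → 1079 → 3238 → 1619 → 4858 → 2429 → 7288 → 3644 → 1822 → 911 → 2734 → 1367 → 4102 → 2051 → 6154 → 3077 → 9232 → 4616 → 2308 → 1154 → 577 → 1732 → 866 → 433 → 1300 → 650 → 325 → 976 → 488 → 244 → 122 → 61 → 184 → 92 → 46 → 23 → 70 → 35 → 106 → 53 → 160 → 80 → 40 → 20 → 10 → 5 → 16 → 8 → 4 → 2 → 1
Total steps = 142

142 steps


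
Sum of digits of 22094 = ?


2 + 2 + 0 + 9 + 4 = 17


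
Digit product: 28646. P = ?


2 × 8 × 6 × 4 × 6 = 2304


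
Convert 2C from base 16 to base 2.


2C (base 16) = 44 (decimal)
44 (decimal) = 101100 (base 2)


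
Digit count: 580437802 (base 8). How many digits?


580437802 in base 8 = 4246143452
Number of digits = 10

10 digits (base 8)


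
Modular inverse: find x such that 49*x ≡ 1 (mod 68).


Use the extended Euclidean algorithm on (68, 49); each row r = 68*s + 49*t:
r=68, s=1, t=0
r=49, s=0, t=1
q=1: r=19, s=1, t=-1   [68*(1) + 49*(-1) = 19]
q=2: r=11, s=-2, t=3   [68*(-2) + 49*(3) = 11]
q=1: r=8, s=3, t=-4   [68*(3) + 49*(-4) = 8]
q=1: r=3, s=-5, t=7   [68*(-5) + 49*(7) = 3]
q=2: r=2, s=13, t=-18   [68*(13) + 49*(-18) = 2]
q=1: r=1, s=-18, t=25   [68*(-18) + 49*(25) = 1]
q=2: r=0, s=49, t=-68   [68*(49) + 49*(-68) = 0]
GCD = 1 with t = 25, so 49*(25) ≡ 1 (mod 68)
Inverse = 25 mod 68 = 25
Check: 49 * 25 = 1225 ≡ 1 (mod 68)

49^(-1) ≡ 25 (mod 68)


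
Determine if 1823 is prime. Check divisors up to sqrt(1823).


Check divisors up to sqrt(1823) = 42.6966
No divisors found.
1823 is prime.

Yes, 1823 is prime


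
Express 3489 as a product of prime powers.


3489 / 3 = 1163
1163 / 1163 = 1
3489 = 3 × 1163


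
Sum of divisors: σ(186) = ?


Divisors of 186: 1, 2, 3, 6, 31, 62, 93, 186
Sum = 1 + 2 + 3 + 6 + 31 + 62 + 93 + 186 = 384

σ(186) = 384


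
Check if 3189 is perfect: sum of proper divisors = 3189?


Proper divisors of 3189: 1, 3, 1063
Sum = 1 + 3 + 1063 = 1067

No, 3189 is not perfect (1067 ≠ 3189)


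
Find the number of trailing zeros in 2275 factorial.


floor(2275/5) = 455
floor(2275/25) = 91
floor(2275/125) = 18
floor(2275/625) = 3
Total = 567

567 trailing zeros


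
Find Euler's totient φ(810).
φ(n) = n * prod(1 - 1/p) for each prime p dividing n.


810 = 2 × 3^4 × 5
Prime factors: 2, 3, 5
φ(810) = 810 × (1-1/2) × (1-1/3) × (1-1/5)
= 810 × 1/2 × 2/3 × 4/5 = 216

φ(810) = 216


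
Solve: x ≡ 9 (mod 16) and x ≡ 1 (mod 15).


M = 16*15 = 240
M1 = M/16 = 15, M2 = M/15 = 16
M1^(-1) mod 16 = 15, M2^(-1) mod 15 = 1
x = 9*15*15 + 1*16*1 = 2041
2041 mod 240 = 121
Check: 121 mod 16 = 9 ✓, 121 mod 15 = 1 ✓

x ≡ 121 (mod 240)


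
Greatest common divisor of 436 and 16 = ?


436 = 27 * 16 + 4
16 = 4 * 4 + 0
GCD = 4


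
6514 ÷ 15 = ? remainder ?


6514 = 15 * 434 + 4
Check: 6510 + 4 = 6514

q = 434, r = 4


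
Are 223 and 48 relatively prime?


Euclidean algorithm:
223 = 4 * 48 + 31
48 = 1 * 31 + 17
31 = 1 * 17 + 14
17 = 1 * 14 + 3
14 = 4 * 3 + 2
3 = 1 * 2 + 1
2 = 2 * 1 + 0
GCD(223, 48) = 1

Yes, coprime (GCD = 1)


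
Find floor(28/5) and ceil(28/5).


28/5 = 5.6000
floor = 5
ceil = 6

floor = 5, ceil = 6


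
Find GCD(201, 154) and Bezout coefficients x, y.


Tabular extended Euclidean (each row: r = 201*s + 154*t):
r=201, s=1, t=0
r=154, s=0, t=1
q=1: r=47, s=1, t=-1   [201*(1) + 154*(-1) = 47]
q=3: r=13, s=-3, t=4   [201*(-3) + 154*(4) = 13]
q=3: r=8, s=10, t=-13   [201*(10) + 154*(-13) = 8]
q=1: r=5, s=-13, t=17   [201*(-13) + 154*(17) = 5]
q=1: r=3, s=23, t=-30   [201*(23) + 154*(-30) = 3]
q=1: r=2, s=-36, t=47   [201*(-36) + 154*(47) = 2]
q=1: r=1, s=59, t=-77   [201*(59) + 154*(-77) = 1]
q=2: r=0, s=-154, t=201   [201*(-154) + 154*(201) = 0]
GCD = 1; from the row with r=1: x=59, y=-77
Check: 201*(59) + 154*(-77) = 11859 - 11858 = 1

GCD = 1, x = 59, y = -77


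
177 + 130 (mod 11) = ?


177 + 130 = 307
307 mod 11 = 10


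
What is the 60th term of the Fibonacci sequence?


Sequence: 1, 1, 2, 3, 5, 8, 13, 21, 34, 55, 89, 144, 233, 377, 610, 987, 1597, 2584, 4181, 6765, 10946, 17711, 28657, 46368, 75025, 121393, 196418, 317811, 514229, 832040, 1346269, 2178309, 3524578, 5702887, 9227465, 14930352, 24157817, 39088169, 63245986, 102334155, 165580141, 267914296, 433494437, 701408733, 1134903170, 1836311903, 2971215073, 4807526976, 7778742049, 12586269025, 20365011074, 32951280099, 53316291173, 86267571272, 139583862445, 225851433717, 365435296162, 591286729879, 956722026041, 1548008755920
F(60) = 1548008755920


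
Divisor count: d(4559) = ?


4559 = 47^1 × 97^1
d(4559) = (1+1) × (1+1) = 4

4 divisors


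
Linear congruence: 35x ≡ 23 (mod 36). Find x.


GCD(35, 36) = 1, unique solution
a^(-1) mod 36 = 35
x = 35 * 23 mod 36 = 13

x ≡ 13 (mod 36)


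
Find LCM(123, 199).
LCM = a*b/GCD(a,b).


GCD(123, 199) = 1
LCM = 123*199/1 = 24477/1 = 24477

LCM = 24477


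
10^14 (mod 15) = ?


10^1 mod 15 = 10
10^2 mod 15 = 10
10^3 mod 15 = 10
10^4 mod 15 = 10
10^5 mod 15 = 10
10^6 mod 15 = 10
10^7 mod 15 = 10
10^8 mod 15 = 10
10^9 mod 15 = 10
10^10 mod 15 = 10
10^11 mod 15 = 10
10^12 mod 15 = 10
10^13 mod 15 = 10
10^14 mod 15 = 10


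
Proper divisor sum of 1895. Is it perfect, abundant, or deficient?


Proper divisors: 1, 5, 379
Sum = 1 + 5 + 379 = 385
385 < 1895 → deficient

s(1895) = 385 (deficient)


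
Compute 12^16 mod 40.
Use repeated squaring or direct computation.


12^1 mod 40 = 12
12^2 mod 40 = 24
12^3 mod 40 = 8
12^4 mod 40 = 16
12^5 mod 40 = 32
12^6 mod 40 = 24
12^7 mod 40 = 8
12^8 mod 40 = 16
12^9 mod 40 = 32
12^10 mod 40 = 24
12^11 mod 40 = 8
12^12 mod 40 = 16
12^13 mod 40 = 32
12^14 mod 40 = 24
12^15 mod 40 = 8
12^16 mod 40 = 16


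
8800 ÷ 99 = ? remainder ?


8800 = 99 * 88 + 88
Check: 8712 + 88 = 8800

q = 88, r = 88


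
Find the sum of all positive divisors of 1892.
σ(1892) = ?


Divisors of 1892: 1, 2, 4, 11, 22, 43, 44, 86, 172, 473, 946, 1892
Sum = 1 + 2 + 4 + 11 + 22 + 43 + 44 + 86 + 172 + 473 + 946 + 1892 = 3696

σ(1892) = 3696


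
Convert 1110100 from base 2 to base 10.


1110100 (base 2) = 116 (decimal)
116 (decimal) = 116 (base 10)


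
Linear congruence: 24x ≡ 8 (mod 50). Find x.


GCD(24, 50) = 2 divides 8
Divide: 12x ≡ 4 (mod 25)
x ≡ 17 (mod 25)


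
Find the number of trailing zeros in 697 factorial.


floor(697/5) = 139
floor(697/25) = 27
floor(697/125) = 5
floor(697/625) = 1
Total = 172

172 trailing zeros


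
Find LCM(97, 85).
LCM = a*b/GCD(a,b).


GCD(97, 85) = 1
LCM = 97*85/1 = 8245/1 = 8245

LCM = 8245


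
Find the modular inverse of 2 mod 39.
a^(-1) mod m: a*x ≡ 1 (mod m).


Use the extended Euclidean algorithm on (39, 2); each row r = 39*s + 2*t:
r=39, s=1, t=0
r=2, s=0, t=1
q=19: r=1, s=1, t=-19   [39*(1) + 2*(-19) = 1]
q=2: r=0, s=-2, t=39   [39*(-2) + 2*(39) = 0]
GCD = 1 with t = -19, so 2*(-19) ≡ 1 (mod 39)
Inverse = -19 mod 39 = 20
Check: 2 * 20 = 40 ≡ 1 (mod 39)

2^(-1) ≡ 20 (mod 39)


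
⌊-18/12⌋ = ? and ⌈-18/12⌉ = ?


-18/12 = -1.5000
floor = -2
ceil = -1

floor = -2, ceil = -1


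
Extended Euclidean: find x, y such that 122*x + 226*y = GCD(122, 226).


Tabular extended Euclidean (each row: r = 122*s + 226*t):
r=122, s=1, t=0
r=226, s=0, t=1
q=0: r=122, s=1, t=0   [122*(1) + 226*(0) = 122]
q=1: r=104, s=-1, t=1   [122*(-1) + 226*(1) = 104]
q=1: r=18, s=2, t=-1   [122*(2) + 226*(-1) = 18]
q=5: r=14, s=-11, t=6   [122*(-11) + 226*(6) = 14]
q=1: r=4, s=13, t=-7   [122*(13) + 226*(-7) = 4]
q=3: r=2, s=-50, t=27   [122*(-50) + 226*(27) = 2]
q=2: r=0, s=113, t=-61   [122*(113) + 226*(-61) = 0]
GCD = 2; from the row with r=2: x=-50, y=27
Check: 122*(-50) + 226*(27) = -6100 + 6102 = 2

GCD = 2, x = -50, y = 27


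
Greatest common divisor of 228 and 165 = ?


228 = 1 * 165 + 63
165 = 2 * 63 + 39
63 = 1 * 39 + 24
39 = 1 * 24 + 15
24 = 1 * 15 + 9
15 = 1 * 9 + 6
9 = 1 * 6 + 3
6 = 2 * 3 + 0
GCD = 3


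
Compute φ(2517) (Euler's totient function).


2517 = 3 × 839
Prime factors: 3, 839
φ(2517) = 2517 × (1-1/3) × (1-1/839)
= 2517 × 2/3 × 838/839 = 1676

φ(2517) = 1676


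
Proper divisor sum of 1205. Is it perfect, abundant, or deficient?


Proper divisors: 1, 5, 241
Sum = 1 + 5 + 241 = 247
247 < 1205 → deficient

s(1205) = 247 (deficient)


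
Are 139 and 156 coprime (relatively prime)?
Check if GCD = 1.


Euclidean algorithm:
156 = 1 * 139 + 17
139 = 8 * 17 + 3
17 = 5 * 3 + 2
3 = 1 * 2 + 1
2 = 2 * 1 + 0
GCD(139, 156) = 1

Yes, coprime (GCD = 1)


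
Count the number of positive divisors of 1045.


1045 = 5^1 × 11^1 × 19^1
d(1045) = (1+1) × (1+1) × (1+1) = 8

8 divisors


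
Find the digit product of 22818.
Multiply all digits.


2 × 2 × 8 × 1 × 8 = 256


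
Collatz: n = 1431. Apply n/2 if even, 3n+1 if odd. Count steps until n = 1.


1431 → 4294 → 2147 → 6442 → 3221 → 9664 → 4832 → 2416 → 1208 → 604 → 302 → 151 → 454 → 227 → 682 → 341 → 1024 → 512 → 256 → 128 → 64 → 32 → 16 → 8 → 4 → 2 → 1
Total steps = 26

26 steps


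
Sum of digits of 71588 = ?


7 + 1 + 5 + 8 + 8 = 29


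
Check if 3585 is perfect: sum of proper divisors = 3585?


Proper divisors of 3585: 1, 3, 5, 15, 239, 717, 1195
Sum = 1 + 3 + 5 + 15 + 239 + 717 + 1195 = 2175

No, 3585 is not perfect (2175 ≠ 3585)


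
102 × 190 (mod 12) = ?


102 × 190 = 19380
19380 mod 12 = 0


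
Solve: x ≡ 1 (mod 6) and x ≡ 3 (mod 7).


M = 6*7 = 42
M1 = M/6 = 7, M2 = M/7 = 6
M1^(-1) mod 6 = 1, M2^(-1) mod 7 = 6
x = 1*7*1 + 3*6*6 = 115
115 mod 42 = 31
Check: 31 mod 6 = 1 ✓, 31 mod 7 = 3 ✓

x ≡ 31 (mod 42)


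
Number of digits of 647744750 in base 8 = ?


647744750 in base 8 = 4646746356
Number of digits = 10

10 digits (base 8)


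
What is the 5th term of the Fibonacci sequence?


Sequence: 1, 1, 2, 3, 5
F(5) = 5


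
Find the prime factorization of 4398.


4398 / 2 = 2199
2199 / 3 = 733
733 / 733 = 1
4398 = 2 × 3 × 733


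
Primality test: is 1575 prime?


1575 / 3 = 525 (exact division)
1575 is NOT prime.

No, 1575 is not prime


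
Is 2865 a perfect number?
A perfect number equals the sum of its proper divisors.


Proper divisors of 2865: 1, 3, 5, 15, 191, 573, 955
Sum = 1 + 3 + 5 + 15 + 191 + 573 + 955 = 1743

No, 2865 is not perfect (1743 ≠ 2865)


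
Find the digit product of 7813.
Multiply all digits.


7 × 8 × 1 × 3 = 168


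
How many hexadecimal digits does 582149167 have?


582149167 in base 16 = 22B2E42F
Number of digits = 8

8 digits (base 16)


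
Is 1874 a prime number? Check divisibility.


1874 / 2 = 937 (exact division)
1874 is NOT prime.

No, 1874 is not prime


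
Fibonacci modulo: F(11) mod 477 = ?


F(k) mod 477 for k=1..11:
1, 1, 2, 3, 5, 8, 13, 21, 34, 55, 89
F(11) mod 477 = 89


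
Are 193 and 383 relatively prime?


Euclidean algorithm:
383 = 1 * 193 + 190
193 = 1 * 190 + 3
190 = 63 * 3 + 1
3 = 3 * 1 + 0
GCD(193, 383) = 1

Yes, coprime (GCD = 1)


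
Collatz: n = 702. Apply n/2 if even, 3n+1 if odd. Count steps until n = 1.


702 → 351 → 1054 → 527 → 1582 → 791 → 2374 → 1187 → 3562 → 1781 → 5344 → 2672 → 1336 → 668 → 334 → 167 → 502 → 251 → 754 → 377 → 1132 → 566 → 283 → 850 → 425 → 1276 → 638 → 319 → 958 → 479 → 1438 → 719 → 2158 → 1079 → 3238 → 1619 → 4858 → 2429 → 7288 → 3644 → 1822 → 911 → 2734 → 1367 → 4102 → 2051 → 6154 → 3077 → 9232 → 4616 → 2308 → 1154 → 577 → 1732 → 866 → 433 → 1300 → 650 → 325 → 976 → 488 → 244 → 122 → 61 → 184 → 92 → 46 → 23 → 70 → 35 → 106 → 53 → 160 → 80 → 40 → 20 → 10 → 5 → 16 → 8 → 4 → 2 → 1
Total steps = 82

82 steps


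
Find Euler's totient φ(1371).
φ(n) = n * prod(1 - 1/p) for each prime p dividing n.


1371 = 3 × 457
Prime factors: 3, 457
φ(1371) = 1371 × (1-1/3) × (1-1/457)
= 1371 × 2/3 × 456/457 = 912

φ(1371) = 912


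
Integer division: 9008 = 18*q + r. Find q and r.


9008 = 18 * 500 + 8
Check: 9000 + 8 = 9008

q = 500, r = 8


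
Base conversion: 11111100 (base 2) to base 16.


11111100 (base 2) = 252 (decimal)
252 (decimal) = FC (base 16)


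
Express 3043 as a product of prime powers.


3043 / 17 = 179
179 / 179 = 1
3043 = 17 × 179


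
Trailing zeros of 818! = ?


floor(818/5) = 163
floor(818/25) = 32
floor(818/125) = 6
floor(818/625) = 1
Total = 202

202 trailing zeros


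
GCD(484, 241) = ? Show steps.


484 = 2 * 241 + 2
241 = 120 * 2 + 1
2 = 2 * 1 + 0
GCD = 1


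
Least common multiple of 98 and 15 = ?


GCD(98, 15) = 1
LCM = 98*15/1 = 1470/1 = 1470

LCM = 1470


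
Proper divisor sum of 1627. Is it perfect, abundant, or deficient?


Proper divisors: 1
Sum = 1 = 1
1 < 1627 → deficient

s(1627) = 1 (deficient)


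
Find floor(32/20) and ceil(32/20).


32/20 = 1.6000
floor = 1
ceil = 2

floor = 1, ceil = 2


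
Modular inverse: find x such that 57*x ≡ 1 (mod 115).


Use the extended Euclidean algorithm on (115, 57); each row r = 115*s + 57*t:
r=115, s=1, t=0
r=57, s=0, t=1
q=2: r=1, s=1, t=-2   [115*(1) + 57*(-2) = 1]
q=57: r=0, s=-57, t=115   [115*(-57) + 57*(115) = 0]
GCD = 1 with t = -2, so 57*(-2) ≡ 1 (mod 115)
Inverse = -2 mod 115 = 113
Check: 57 * 113 = 6441 ≡ 1 (mod 115)

57^(-1) ≡ 113 (mod 115)


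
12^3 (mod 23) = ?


12^1 mod 23 = 12
12^2 mod 23 = 6
12^3 mod 23 = 3


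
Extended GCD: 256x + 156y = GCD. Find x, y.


Tabular extended Euclidean (each row: r = 256*s + 156*t):
r=256, s=1, t=0
r=156, s=0, t=1
q=1: r=100, s=1, t=-1   [256*(1) + 156*(-1) = 100]
q=1: r=56, s=-1, t=2   [256*(-1) + 156*(2) = 56]
q=1: r=44, s=2, t=-3   [256*(2) + 156*(-3) = 44]
q=1: r=12, s=-3, t=5   [256*(-3) + 156*(5) = 12]
q=3: r=8, s=11, t=-18   [256*(11) + 156*(-18) = 8]
q=1: r=4, s=-14, t=23   [256*(-14) + 156*(23) = 4]
q=2: r=0, s=39, t=-64   [256*(39) + 156*(-64) = 0]
GCD = 4; from the row with r=4: x=-14, y=23
Check: 256*(-14) + 156*(23) = -3584 + 3588 = 4

GCD = 4, x = -14, y = 23


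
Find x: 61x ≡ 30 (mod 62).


GCD(61, 62) = 1, unique solution
a^(-1) mod 62 = 61
x = 61 * 30 mod 62 = 32

x ≡ 32 (mod 62)


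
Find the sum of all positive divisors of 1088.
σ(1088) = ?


Divisors of 1088: 1, 2, 4, 8, 16, 17, 32, 34, 64, 68, 136, 272, 544, 1088
Sum = 1 + 2 + 4 + 8 + 16 + 17 + 32 + 34 + 64 + 68 + 136 + 272 + 544 + 1088 = 2286

σ(1088) = 2286


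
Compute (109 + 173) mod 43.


109 + 173 = 282
282 mod 43 = 24


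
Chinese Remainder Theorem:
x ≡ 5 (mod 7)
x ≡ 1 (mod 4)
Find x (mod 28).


M = 7*4 = 28
M1 = M/7 = 4, M2 = M/4 = 7
M1^(-1) mod 7 = 2, M2^(-1) mod 4 = 3
x = 5*4*2 + 1*7*3 = 61
61 mod 28 = 5
Check: 5 mod 7 = 5 ✓, 5 mod 4 = 1 ✓

x ≡ 5 (mod 28)


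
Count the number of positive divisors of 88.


88 = 2^3 × 11^1
d(88) = (3+1) × (1+1) = 8

8 divisors


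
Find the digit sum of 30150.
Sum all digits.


3 + 0 + 1 + 5 + 0 = 9


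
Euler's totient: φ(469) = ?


469 = 7 × 67
Prime factors: 7, 67
φ(469) = 469 × (1-1/7) × (1-1/67)
= 469 × 6/7 × 66/67 = 396

φ(469) = 396


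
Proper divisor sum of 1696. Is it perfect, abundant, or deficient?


Proper divisors: 1, 2, 4, 8, 16, 32, 53, 106, 212, 424, 848
Sum = 1 + 2 + 4 + 8 + 16 + 32 + 53 + 106 + 212 + 424 + 848 = 1706
1706 > 1696 → abundant

s(1696) = 1706 (abundant)


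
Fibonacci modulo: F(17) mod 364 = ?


F(k) mod 364 for k=1..17:
1, 1, 2, 3, 5, 8, 13, 21, 34, 55, 89, 144, 233, 13, 246, 259, 141
F(17) mod 364 = 141


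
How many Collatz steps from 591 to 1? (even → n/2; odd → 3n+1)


591 → 1774 → 887 → 2662 → 1331 → 3994 → 1997 → 5992 → 2996 → 1498 → 749 → 2248 → 1124 → 562 → 281 → 844 → 422 → 211 → 634 → 317 → 952 → 476 → 238 → 119 → 358 → 179 → 538 → 269 → 808 → 404 → 202 → 101 → 304 → 152 → 76 → 38 → 19 → 58 → 29 → 88 → 44 → 22 → 11 → 34 → 17 → 52 → 26 → 13 → 40 → 20 → 10 → 5 → 16 → 8 → 4 → 2 → 1
Total steps = 56

56 steps


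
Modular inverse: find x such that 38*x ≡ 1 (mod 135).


Use the extended Euclidean algorithm on (135, 38); each row r = 135*s + 38*t:
r=135, s=1, t=0
r=38, s=0, t=1
q=3: r=21, s=1, t=-3   [135*(1) + 38*(-3) = 21]
q=1: r=17, s=-1, t=4   [135*(-1) + 38*(4) = 17]
q=1: r=4, s=2, t=-7   [135*(2) + 38*(-7) = 4]
q=4: r=1, s=-9, t=32   [135*(-9) + 38*(32) = 1]
q=4: r=0, s=38, t=-135   [135*(38) + 38*(-135) = 0]
GCD = 1 with t = 32, so 38*(32) ≡ 1 (mod 135)
Inverse = 32 mod 135 = 32
Check: 38 * 32 = 1216 ≡ 1 (mod 135)

38^(-1) ≡ 32 (mod 135)


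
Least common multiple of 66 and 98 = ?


GCD(66, 98) = 2
LCM = 66*98/2 = 6468/2 = 3234

LCM = 3234


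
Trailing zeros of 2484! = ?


floor(2484/5) = 496
floor(2484/25) = 99
floor(2484/125) = 19
floor(2484/625) = 3
Total = 617

617 trailing zeros


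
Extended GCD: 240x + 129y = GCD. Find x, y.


Tabular extended Euclidean (each row: r = 240*s + 129*t):
r=240, s=1, t=0
r=129, s=0, t=1
q=1: r=111, s=1, t=-1   [240*(1) + 129*(-1) = 111]
q=1: r=18, s=-1, t=2   [240*(-1) + 129*(2) = 18]
q=6: r=3, s=7, t=-13   [240*(7) + 129*(-13) = 3]
q=6: r=0, s=-43, t=80   [240*(-43) + 129*(80) = 0]
GCD = 3; from the row with r=3: x=7, y=-13
Check: 240*(7) + 129*(-13) = 1680 - 1677 = 3

GCD = 3, x = 7, y = -13


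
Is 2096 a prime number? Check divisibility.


2096 / 2 = 1048 (exact division)
2096 is NOT prime.

No, 2096 is not prime


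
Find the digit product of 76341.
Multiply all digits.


7 × 6 × 3 × 4 × 1 = 504


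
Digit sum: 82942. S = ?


8 + 2 + 9 + 4 + 2 = 25


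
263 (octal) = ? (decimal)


263 (base 8) = 179 (decimal)
179 (decimal) = 179 (base 10)


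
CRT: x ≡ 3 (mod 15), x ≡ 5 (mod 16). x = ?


M = 15*16 = 240
M1 = M/15 = 16, M2 = M/16 = 15
M1^(-1) mod 15 = 1, M2^(-1) mod 16 = 15
x = 3*16*1 + 5*15*15 = 1173
1173 mod 240 = 213
Check: 213 mod 15 = 3 ✓, 213 mod 16 = 5 ✓

x ≡ 213 (mod 240)


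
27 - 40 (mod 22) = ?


27 - 40 = -13
-13 mod 22 = 9


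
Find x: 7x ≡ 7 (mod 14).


GCD(7, 14) = 7 divides 7
Divide: 1x ≡ 1 (mod 2)
x ≡ 1 (mod 2)


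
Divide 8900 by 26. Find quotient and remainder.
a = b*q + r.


8900 = 26 * 342 + 8
Check: 8892 + 8 = 8900

q = 342, r = 8


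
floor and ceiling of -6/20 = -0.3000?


-6/20 = -0.3000
floor = -1
ceil = 0

floor = -1, ceil = 0


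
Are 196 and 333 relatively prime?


Euclidean algorithm:
333 = 1 * 196 + 137
196 = 1 * 137 + 59
137 = 2 * 59 + 19
59 = 3 * 19 + 2
19 = 9 * 2 + 1
2 = 2 * 1 + 0
GCD(196, 333) = 1

Yes, coprime (GCD = 1)


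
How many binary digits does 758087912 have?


758087912 in base 2 = 101101001011111000000011101000
Number of digits = 30

30 digits (base 2)


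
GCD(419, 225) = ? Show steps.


419 = 1 * 225 + 194
225 = 1 * 194 + 31
194 = 6 * 31 + 8
31 = 3 * 8 + 7
8 = 1 * 7 + 1
7 = 7 * 1 + 0
GCD = 1


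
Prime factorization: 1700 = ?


1700 / 2 = 850
850 / 2 = 425
425 / 5 = 85
85 / 5 = 17
17 / 17 = 1
1700 = 2^2 × 5^2 × 17


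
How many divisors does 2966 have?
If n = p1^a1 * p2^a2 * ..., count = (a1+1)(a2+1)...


2966 = 2^1 × 1483^1
d(2966) = (1+1) × (1+1) = 4

4 divisors


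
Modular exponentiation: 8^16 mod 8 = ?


8^1 mod 8 = 0
8^2 mod 8 = 0
8^3 mod 8 = 0
8^4 mod 8 = 0
8^5 mod 8 = 0
8^6 mod 8 = 0
8^7 mod 8 = 0
8^8 mod 8 = 0
8^9 mod 8 = 0
8^10 mod 8 = 0
8^11 mod 8 = 0
8^12 mod 8 = 0
8^13 mod 8 = 0
8^14 mod 8 = 0
8^15 mod 8 = 0
8^16 mod 8 = 0


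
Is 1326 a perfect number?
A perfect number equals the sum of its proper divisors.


Proper divisors of 1326: 1, 2, 3, 6, 13, 17, 26, 34, 39, 51, 78, 102, 221, 442, 663
Sum = 1 + 2 + 3 + 6 + 13 + 17 + 26 + 34 + 39 + 51 + 78 + 102 + 221 + 442 + 663 = 1698

No, 1326 is not perfect (1698 ≠ 1326)


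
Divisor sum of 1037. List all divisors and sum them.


Divisors of 1037: 1, 17, 61, 1037
Sum = 1 + 17 + 61 + 1037 = 1116

σ(1037) = 1116


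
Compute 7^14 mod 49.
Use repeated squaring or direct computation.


7^1 mod 49 = 7
7^2 mod 49 = 0
7^3 mod 49 = 0
7^4 mod 49 = 0
7^5 mod 49 = 0
7^6 mod 49 = 0
7^7 mod 49 = 0
7^8 mod 49 = 0
7^9 mod 49 = 0
7^10 mod 49 = 0
7^11 mod 49 = 0
7^12 mod 49 = 0
7^13 mod 49 = 0
7^14 mod 49 = 0


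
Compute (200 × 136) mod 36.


200 × 136 = 27200
27200 mod 36 = 20


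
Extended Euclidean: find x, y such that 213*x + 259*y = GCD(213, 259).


Tabular extended Euclidean (each row: r = 213*s + 259*t):
r=213, s=1, t=0
r=259, s=0, t=1
q=0: r=213, s=1, t=0   [213*(1) + 259*(0) = 213]
q=1: r=46, s=-1, t=1   [213*(-1) + 259*(1) = 46]
q=4: r=29, s=5, t=-4   [213*(5) + 259*(-4) = 29]
q=1: r=17, s=-6, t=5   [213*(-6) + 259*(5) = 17]
q=1: r=12, s=11, t=-9   [213*(11) + 259*(-9) = 12]
q=1: r=5, s=-17, t=14   [213*(-17) + 259*(14) = 5]
q=2: r=2, s=45, t=-37   [213*(45) + 259*(-37) = 2]
q=2: r=1, s=-107, t=88   [213*(-107) + 259*(88) = 1]
q=2: r=0, s=259, t=-213   [213*(259) + 259*(-213) = 0]
GCD = 1; from the row with r=1: x=-107, y=88
Check: 213*(-107) + 259*(88) = -22791 + 22792 = 1

GCD = 1, x = -107, y = 88


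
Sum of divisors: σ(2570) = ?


Divisors of 2570: 1, 2, 5, 10, 257, 514, 1285, 2570
Sum = 1 + 2 + 5 + 10 + 257 + 514 + 1285 + 2570 = 4644

σ(2570) = 4644


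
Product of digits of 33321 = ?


3 × 3 × 3 × 2 × 1 = 54


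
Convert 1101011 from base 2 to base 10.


1101011 (base 2) = 107 (decimal)
107 (decimal) = 107 (base 10)


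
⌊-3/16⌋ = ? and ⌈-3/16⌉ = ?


-3/16 = -0.1875
floor = -1
ceil = 0

floor = -1, ceil = 0


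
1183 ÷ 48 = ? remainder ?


1183 = 48 * 24 + 31
Check: 1152 + 31 = 1183

q = 24, r = 31


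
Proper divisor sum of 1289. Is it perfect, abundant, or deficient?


Proper divisors: 1
Sum = 1 = 1
1 < 1289 → deficient

s(1289) = 1 (deficient)


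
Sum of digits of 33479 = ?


3 + 3 + 4 + 7 + 9 = 26


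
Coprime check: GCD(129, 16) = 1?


Euclidean algorithm:
129 = 8 * 16 + 1
16 = 16 * 1 + 0
GCD(129, 16) = 1

Yes, coprime (GCD = 1)


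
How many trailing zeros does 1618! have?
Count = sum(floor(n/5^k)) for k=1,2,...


floor(1618/5) = 323
floor(1618/25) = 64
floor(1618/125) = 12
floor(1618/625) = 2
Total = 401

401 trailing zeros


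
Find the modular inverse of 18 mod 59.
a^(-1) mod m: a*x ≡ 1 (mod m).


Use the extended Euclidean algorithm on (59, 18); each row r = 59*s + 18*t:
r=59, s=1, t=0
r=18, s=0, t=1
q=3: r=5, s=1, t=-3   [59*(1) + 18*(-3) = 5]
q=3: r=3, s=-3, t=10   [59*(-3) + 18*(10) = 3]
q=1: r=2, s=4, t=-13   [59*(4) + 18*(-13) = 2]
q=1: r=1, s=-7, t=23   [59*(-7) + 18*(23) = 1]
q=2: r=0, s=18, t=-59   [59*(18) + 18*(-59) = 0]
GCD = 1 with t = 23, so 18*(23) ≡ 1 (mod 59)
Inverse = 23 mod 59 = 23
Check: 18 * 23 = 414 ≡ 1 (mod 59)

18^(-1) ≡ 23 (mod 59)


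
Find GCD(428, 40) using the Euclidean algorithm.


428 = 10 * 40 + 28
40 = 1 * 28 + 12
28 = 2 * 12 + 4
12 = 3 * 4 + 0
GCD = 4


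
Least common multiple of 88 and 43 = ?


GCD(88, 43) = 1
LCM = 88*43/1 = 3784/1 = 3784

LCM = 3784


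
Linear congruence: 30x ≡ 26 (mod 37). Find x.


GCD(30, 37) = 1, unique solution
a^(-1) mod 37 = 21
x = 21 * 26 mod 37 = 28

x ≡ 28 (mod 37)


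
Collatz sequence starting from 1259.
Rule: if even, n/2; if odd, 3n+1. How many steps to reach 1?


1259 → 3778 → 1889 → 5668 → 2834 → 1417 → 4252 → 2126 → 1063 → 3190 → 1595 → 4786 → 2393 → 7180 → 3590 → 1795 → 5386 → 2693 → 8080 → 4040 → 2020 → 1010 → 505 → 1516 → 758 → 379 → 1138 → 569 → 1708 → 854 → 427 → 1282 → 641 → 1924 → 962 → 481 → 1444 → 722 → 361 → 1084 → 542 → 271 → 814 → 407 → 1222 → 611 → 1834 → 917 → 2752 → 1376 → 688 → 344 → 172 → 86 → 43 → 130 → 65 → 196 → 98 → 49 → 148 → 74 → 37 → 112 → 56 → 28 → 14 → 7 → 22 → 11 → 34 → 17 → 52 → 26 → 13 → 40 → 20 → 10 → 5 → 16 → 8 → 4 → 2 → 1
Total steps = 83

83 steps


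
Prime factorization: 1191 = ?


1191 / 3 = 397
397 / 397 = 1
1191 = 3 × 397


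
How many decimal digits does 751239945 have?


751239945 has 9 digits in base 10
floor(log10(751239945)) + 1 = floor(8.8758) + 1 = 9

9 digits (base 10)


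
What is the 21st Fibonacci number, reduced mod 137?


F(k) mod 137 for k=1..21:
1, 1, 2, 3, 5, 8, 13, 21, 34, 55, 89, 7, 96, 103, 62, 28, 90, 118, 71, 52, 123
F(21) mod 137 = 123


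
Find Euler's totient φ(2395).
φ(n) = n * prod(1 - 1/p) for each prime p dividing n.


2395 = 5 × 479
Prime factors: 5, 479
φ(2395) = 2395 × (1-1/5) × (1-1/479)
= 2395 × 4/5 × 478/479 = 1912

φ(2395) = 1912


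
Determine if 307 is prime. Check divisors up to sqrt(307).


Check divisors up to sqrt(307) = 17.5214
No divisors found.
307 is prime.

Yes, 307 is prime


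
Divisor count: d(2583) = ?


2583 = 3^2 × 7^1 × 41^1
d(2583) = (2+1) × (1+1) × (1+1) = 12

12 divisors


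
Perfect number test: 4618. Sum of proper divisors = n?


Proper divisors of 4618: 1, 2, 2309
Sum = 1 + 2 + 2309 = 2312

No, 4618 is not perfect (2312 ≠ 4618)


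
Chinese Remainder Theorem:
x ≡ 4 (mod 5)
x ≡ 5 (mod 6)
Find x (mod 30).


M = 5*6 = 30
M1 = M/5 = 6, M2 = M/6 = 5
M1^(-1) mod 5 = 1, M2^(-1) mod 6 = 5
x = 4*6*1 + 5*5*5 = 149
149 mod 30 = 29
Check: 29 mod 5 = 4 ✓, 29 mod 6 = 5 ✓

x ≡ 29 (mod 30)


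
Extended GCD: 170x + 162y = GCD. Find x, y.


Tabular extended Euclidean (each row: r = 170*s + 162*t):
r=170, s=1, t=0
r=162, s=0, t=1
q=1: r=8, s=1, t=-1   [170*(1) + 162*(-1) = 8]
q=20: r=2, s=-20, t=21   [170*(-20) + 162*(21) = 2]
q=4: r=0, s=81, t=-85   [170*(81) + 162*(-85) = 0]
GCD = 2; from the row with r=2: x=-20, y=21
Check: 170*(-20) + 162*(21) = -3400 + 3402 = 2

GCD = 2, x = -20, y = 21


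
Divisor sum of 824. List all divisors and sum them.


Divisors of 824: 1, 2, 4, 8, 103, 206, 412, 824
Sum = 1 + 2 + 4 + 8 + 103 + 206 + 412 + 824 = 1560

σ(824) = 1560


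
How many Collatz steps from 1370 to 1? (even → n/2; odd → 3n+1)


1370 → 685 → 2056 → 1028 → 514 → 257 → 772 → 386 → 193 → 580 → 290 → 145 → 436 → 218 → 109 → 328 → 164 → 82 → 41 → 124 → 62 → 31 → 94 → 47 → 142 → 71 → 214 → 107 → 322 → 161 → 484 → 242 → 121 → 364 → 182 → 91 → 274 → 137 → 412 → 206 → 103 → 310 → 155 → 466 → 233 → 700 → 350 → 175 → 526 → 263 → 790 → 395 → 1186 → 593 → 1780 → 890 → 445 → 1336 → 668 → 334 → 167 → 502 → 251 → 754 → 377 → 1132 → 566 → 283 → 850 → 425 → 1276 → 638 → 319 → 958 → 479 → 1438 → 719 → 2158 → 1079 → 3238 → 1619 → 4858 → 2429 → 7288 → 3644 → 1822 → 911 → 2734 → 1367 → 4102 → 2051 → 6154 → 3077 → 9232 → 4616 → 2308 → 1154 → 577 → 1732 → 866 → 433 → 1300 → 650 → 325 → 976 → 488 → 244 → 122 → 61 → 184 → 92 → 46 → 23 → 70 → 35 → 106 → 53 → 160 → 80 → 40 → 20 → 10 → 5 → 16 → 8 → 4 → 2 → 1
Total steps = 127

127 steps


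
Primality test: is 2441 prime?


Check divisors up to sqrt(2441) = 49.4065
No divisors found.
2441 is prime.

Yes, 2441 is prime


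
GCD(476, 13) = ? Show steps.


476 = 36 * 13 + 8
13 = 1 * 8 + 5
8 = 1 * 5 + 3
5 = 1 * 3 + 2
3 = 1 * 2 + 1
2 = 2 * 1 + 0
GCD = 1


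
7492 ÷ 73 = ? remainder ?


7492 = 73 * 102 + 46
Check: 7446 + 46 = 7492

q = 102, r = 46


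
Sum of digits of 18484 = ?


1 + 8 + 4 + 8 + 4 = 25


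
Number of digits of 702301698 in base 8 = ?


702301698 in base 8 = 5167043002
Number of digits = 10

10 digits (base 8)


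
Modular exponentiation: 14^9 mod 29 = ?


14^1 mod 29 = 14
14^2 mod 29 = 22
14^3 mod 29 = 18
14^4 mod 29 = 20
14^5 mod 29 = 19
14^6 mod 29 = 5
14^7 mod 29 = 12
14^8 mod 29 = 23
14^9 mod 29 = 3


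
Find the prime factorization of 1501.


1501 / 19 = 79
79 / 79 = 1
1501 = 19 × 79


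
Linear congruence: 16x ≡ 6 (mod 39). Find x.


GCD(16, 39) = 1, unique solution
a^(-1) mod 39 = 22
x = 22 * 6 mod 39 = 15

x ≡ 15 (mod 39)


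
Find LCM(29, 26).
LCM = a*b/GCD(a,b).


GCD(29, 26) = 1
LCM = 29*26/1 = 754/1 = 754

LCM = 754


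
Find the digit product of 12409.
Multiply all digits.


1 × 2 × 4 × 0 × 9 = 0


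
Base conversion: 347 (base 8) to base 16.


347 (base 8) = 231 (decimal)
231 (decimal) = E7 (base 16)


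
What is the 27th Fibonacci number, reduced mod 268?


F(k) mod 268 for k=1..27:
1, 1, 2, 3, 5, 8, 13, 21, 34, 55, 89, 144, 233, 109, 74, 183, 257, 172, 161, 65, 226, 23, 249, 4, 253, 257, 242
F(27) mod 268 = 242


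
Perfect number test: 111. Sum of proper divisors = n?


Proper divisors of 111: 1, 3, 37
Sum = 1 + 3 + 37 = 41

No, 111 is not perfect (41 ≠ 111)


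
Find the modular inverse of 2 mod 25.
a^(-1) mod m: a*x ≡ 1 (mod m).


Use the extended Euclidean algorithm on (25, 2); each row r = 25*s + 2*t:
r=25, s=1, t=0
r=2, s=0, t=1
q=12: r=1, s=1, t=-12   [25*(1) + 2*(-12) = 1]
q=2: r=0, s=-2, t=25   [25*(-2) + 2*(25) = 0]
GCD = 1 with t = -12, so 2*(-12) ≡ 1 (mod 25)
Inverse = -12 mod 25 = 13
Check: 2 * 13 = 26 ≡ 1 (mod 25)

2^(-1) ≡ 13 (mod 25)


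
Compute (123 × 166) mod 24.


123 × 166 = 20418
20418 mod 24 = 18


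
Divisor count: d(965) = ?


965 = 5^1 × 193^1
d(965) = (1+1) × (1+1) = 4

4 divisors


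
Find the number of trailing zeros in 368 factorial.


floor(368/5) = 73
floor(368/25) = 14
floor(368/125) = 2
Total = 89

89 trailing zeros


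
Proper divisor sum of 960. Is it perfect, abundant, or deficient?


Proper divisors: 1, 2, 3, 4, 5, 6, 8, 10, 12, 15, 16, 20, 24, 30, 32, 40, 48, 60, 64, 80, 96, 120, 160, 192, 240, 320, 480
Sum = 1 + 2 + 3 + 4 + 5 + 6 + 8 + 10 + 12 + 15 + 16 + 20 + 24 + 30 + 32 + 40 + 48 + 60 + 64 + 80 + 96 + 120 + 160 + 192 + 240 + 320 + 480 = 2088
2088 > 960 → abundant

s(960) = 2088 (abundant)


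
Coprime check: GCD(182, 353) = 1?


Euclidean algorithm:
353 = 1 * 182 + 171
182 = 1 * 171 + 11
171 = 15 * 11 + 6
11 = 1 * 6 + 5
6 = 1 * 5 + 1
5 = 5 * 1 + 0
GCD(182, 353) = 1

Yes, coprime (GCD = 1)


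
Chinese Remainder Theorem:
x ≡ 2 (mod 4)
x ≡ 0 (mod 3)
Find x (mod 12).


M = 4*3 = 12
M1 = M/4 = 3, M2 = M/3 = 4
M1^(-1) mod 4 = 3, M2^(-1) mod 3 = 1
x = 2*3*3 + 0*4*1 = 18
18 mod 12 = 6
Check: 6 mod 4 = 2 ✓, 6 mod 3 = 0 ✓

x ≡ 6 (mod 12)


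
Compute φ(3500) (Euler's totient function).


3500 = 2^2 × 5^3 × 7
Prime factors: 2, 5, 7
φ(3500) = 3500 × (1-1/2) × (1-1/5) × (1-1/7)
= 3500 × 1/2 × 4/5 × 6/7 = 1200

φ(3500) = 1200


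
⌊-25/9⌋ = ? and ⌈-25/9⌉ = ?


-25/9 = -2.7778
floor = -3
ceil = -2

floor = -3, ceil = -2


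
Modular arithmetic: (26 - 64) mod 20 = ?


26 - 64 = -38
-38 mod 20 = 2


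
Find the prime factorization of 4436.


4436 / 2 = 2218
2218 / 2 = 1109
1109 / 1109 = 1
4436 = 2^2 × 1109


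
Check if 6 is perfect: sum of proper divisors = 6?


Proper divisors of 6: 1, 2, 3
Sum = 1 + 2 + 3 = 6

Yes, 6 is perfect (6 = 6)


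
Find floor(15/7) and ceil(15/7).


15/7 = 2.1429
floor = 2
ceil = 3

floor = 2, ceil = 3


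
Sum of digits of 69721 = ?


6 + 9 + 7 + 2 + 1 = 25


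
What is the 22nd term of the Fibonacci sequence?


Sequence: 1, 1, 2, 3, 5, 8, 13, 21, 34, 55, 89, 144, 233, 377, 610, 987, 1597, 2584, 4181, 6765, 10946, 17711
F(22) = 17711


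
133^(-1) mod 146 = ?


Use the extended Euclidean algorithm on (146, 133); each row r = 146*s + 133*t:
r=146, s=1, t=0
r=133, s=0, t=1
q=1: r=13, s=1, t=-1   [146*(1) + 133*(-1) = 13]
q=10: r=3, s=-10, t=11   [146*(-10) + 133*(11) = 3]
q=4: r=1, s=41, t=-45   [146*(41) + 133*(-45) = 1]
q=3: r=0, s=-133, t=146   [146*(-133) + 133*(146) = 0]
GCD = 1 with t = -45, so 133*(-45) ≡ 1 (mod 146)
Inverse = -45 mod 146 = 101
Check: 133 * 101 = 13433 ≡ 1 (mod 146)

133^(-1) ≡ 101 (mod 146)


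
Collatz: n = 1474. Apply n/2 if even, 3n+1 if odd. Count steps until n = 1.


1474 → 737 → 2212 → 1106 → 553 → 1660 → 830 → 415 → 1246 → 623 → 1870 → 935 → 2806 → 1403 → 4210 → 2105 → 6316 → 3158 → 1579 → 4738 → 2369 → 7108 → 3554 → 1777 → 5332 → 2666 → 1333 → 4000 → 2000 → 1000 → 500 → 250 → 125 → 376 → 188 → 94 → 47 → 142 → 71 → 214 → 107 → 322 → 161 → 484 → 242 → 121 → 364 → 182 → 91 → 274 → 137 → 412 → 206 → 103 → 310 → 155 → 466 → 233 → 700 → 350 → 175 → 526 → 263 → 790 → 395 → 1186 → 593 → 1780 → 890 → 445 → 1336 → 668 → 334 → 167 → 502 → 251 → 754 → 377 → 1132 → 566 → 283 → 850 → 425 → 1276 → 638 → 319 → 958 → 479 → 1438 → 719 → 2158 → 1079 → 3238 → 1619 → 4858 → 2429 → 7288 → 3644 → 1822 → 911 → 2734 → 1367 → 4102 → 2051 → 6154 → 3077 → 9232 → 4616 → 2308 → 1154 → 577 → 1732 → 866 → 433 → 1300 → 650 → 325 → 976 → 488 → 244 → 122 → 61 → 184 → 92 → 46 → 23 → 70 → 35 → 106 → 53 → 160 → 80 → 40 → 20 → 10 → 5 → 16 → 8 → 4 → 2 → 1
Total steps = 140

140 steps


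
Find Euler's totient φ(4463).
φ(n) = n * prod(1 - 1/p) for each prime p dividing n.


4463 = 4463
Prime factors: 4463
φ(4463) = 4463 × (1-1/4463)
= 4463 × 4462/4463 = 4462

φ(4463) = 4462


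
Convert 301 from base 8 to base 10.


301 (base 8) = 193 (decimal)
193 (decimal) = 193 (base 10)


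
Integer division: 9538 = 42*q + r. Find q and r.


9538 = 42 * 227 + 4
Check: 9534 + 4 = 9538

q = 227, r = 4


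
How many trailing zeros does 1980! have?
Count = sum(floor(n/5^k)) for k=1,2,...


floor(1980/5) = 396
floor(1980/25) = 79
floor(1980/125) = 15
floor(1980/625) = 3
Total = 493

493 trailing zeros


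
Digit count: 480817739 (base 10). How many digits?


480817739 has 9 digits in base 10
floor(log10(480817739)) + 1 = floor(8.6820) + 1 = 9

9 digits (base 10)


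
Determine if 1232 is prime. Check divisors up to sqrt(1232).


1232 / 2 = 616 (exact division)
1232 is NOT prime.

No, 1232 is not prime


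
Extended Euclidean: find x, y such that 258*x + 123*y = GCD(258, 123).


Tabular extended Euclidean (each row: r = 258*s + 123*t):
r=258, s=1, t=0
r=123, s=0, t=1
q=2: r=12, s=1, t=-2   [258*(1) + 123*(-2) = 12]
q=10: r=3, s=-10, t=21   [258*(-10) + 123*(21) = 3]
q=4: r=0, s=41, t=-86   [258*(41) + 123*(-86) = 0]
GCD = 3; from the row with r=3: x=-10, y=21
Check: 258*(-10) + 123*(21) = -2580 + 2583 = 3

GCD = 3, x = -10, y = 21


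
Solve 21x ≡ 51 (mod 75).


GCD(21, 75) = 3 divides 51
Divide: 7x ≡ 17 (mod 25)
x ≡ 6 (mod 25)


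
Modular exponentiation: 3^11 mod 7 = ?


3^1 mod 7 = 3
3^2 mod 7 = 2
3^3 mod 7 = 6
3^4 mod 7 = 4
3^5 mod 7 = 5
3^6 mod 7 = 1
3^7 mod 7 = 3
3^8 mod 7 = 2
3^9 mod 7 = 6
3^10 mod 7 = 4
3^11 mod 7 = 5


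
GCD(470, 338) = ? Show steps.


470 = 1 * 338 + 132
338 = 2 * 132 + 74
132 = 1 * 74 + 58
74 = 1 * 58 + 16
58 = 3 * 16 + 10
16 = 1 * 10 + 6
10 = 1 * 6 + 4
6 = 1 * 4 + 2
4 = 2 * 2 + 0
GCD = 2


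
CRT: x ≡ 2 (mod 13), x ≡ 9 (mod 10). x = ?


M = 13*10 = 130
M1 = M/13 = 10, M2 = M/10 = 13
M1^(-1) mod 13 = 4, M2^(-1) mod 10 = 7
x = 2*10*4 + 9*13*7 = 899
899 mod 130 = 119
Check: 119 mod 13 = 2 ✓, 119 mod 10 = 9 ✓

x ≡ 119 (mod 130)


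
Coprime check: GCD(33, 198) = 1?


Euclidean algorithm:
198 = 6 * 33 + 0
GCD(33, 198) = 33

No, not coprime (GCD = 33)


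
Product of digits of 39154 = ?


3 × 9 × 1 × 5 × 4 = 540
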